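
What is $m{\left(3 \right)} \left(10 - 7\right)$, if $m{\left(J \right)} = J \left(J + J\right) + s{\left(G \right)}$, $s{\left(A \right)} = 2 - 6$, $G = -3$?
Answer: $42$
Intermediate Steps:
$s{\left(A \right)} = -4$ ($s{\left(A \right)} = 2 - 6 = -4$)
$m{\left(J \right)} = -4 + 2 J^{2}$ ($m{\left(J \right)} = J \left(J + J\right) - 4 = J 2 J - 4 = 2 J^{2} - 4 = -4 + 2 J^{2}$)
$m{\left(3 \right)} \left(10 - 7\right) = \left(-4 + 2 \cdot 3^{2}\right) \left(10 - 7\right) = \left(-4 + 2 \cdot 9\right) \left(10 - 7\right) = \left(-4 + 18\right) \left(10 - 7\right) = 14 \cdot 3 = 42$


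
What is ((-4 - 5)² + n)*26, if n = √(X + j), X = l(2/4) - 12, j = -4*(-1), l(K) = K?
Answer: 2106 + 13*I*√30 ≈ 2106.0 + 71.204*I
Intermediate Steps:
j = 4
X = -23/2 (X = 2/4 - 12 = 2*(¼) - 12 = ½ - 12 = -23/2 ≈ -11.500)
n = I*√30/2 (n = √(-23/2 + 4) = √(-15/2) = I*√30/2 ≈ 2.7386*I)
((-4 - 5)² + n)*26 = ((-4 - 5)² + I*√30/2)*26 = ((-9)² + I*√30/2)*26 = (81 + I*√30/2)*26 = 2106 + 13*I*√30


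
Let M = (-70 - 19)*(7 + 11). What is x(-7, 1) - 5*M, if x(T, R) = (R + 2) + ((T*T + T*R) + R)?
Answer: 8056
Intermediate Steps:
M = -1602 (M = -89*18 = -1602)
x(T, R) = 2 + T² + 2*R + R*T (x(T, R) = (2 + R) + ((T² + R*T) + R) = (2 + R) + (R + T² + R*T) = 2 + T² + 2*R + R*T)
x(-7, 1) - 5*M = (2 + (-7)² + 2*1 + 1*(-7)) - 5*(-1602) = (2 + 49 + 2 - 7) + 8010 = 46 + 8010 = 8056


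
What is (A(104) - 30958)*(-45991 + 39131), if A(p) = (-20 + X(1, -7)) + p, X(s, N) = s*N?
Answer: 211843660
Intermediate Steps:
X(s, N) = N*s
A(p) = -27 + p (A(p) = (-20 - 7*1) + p = (-20 - 7) + p = -27 + p)
(A(104) - 30958)*(-45991 + 39131) = ((-27 + 104) - 30958)*(-45991 + 39131) = (77 - 30958)*(-6860) = -30881*(-6860) = 211843660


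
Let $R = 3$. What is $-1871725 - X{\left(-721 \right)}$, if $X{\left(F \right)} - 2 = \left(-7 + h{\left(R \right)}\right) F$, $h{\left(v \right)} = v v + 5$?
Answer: $-1866680$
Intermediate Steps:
$h{\left(v \right)} = 5 + v^{2}$ ($h{\left(v \right)} = v^{2} + 5 = 5 + v^{2}$)
$X{\left(F \right)} = 2 + 7 F$ ($X{\left(F \right)} = 2 + \left(-7 + \left(5 + 3^{2}\right)\right) F = 2 + \left(-7 + \left(5 + 9\right)\right) F = 2 + \left(-7 + 14\right) F = 2 + 7 F$)
$-1871725 - X{\left(-721 \right)} = -1871725 - \left(2 + 7 \left(-721\right)\right) = -1871725 - \left(2 - 5047\right) = -1871725 - -5045 = -1871725 + 5045 = -1866680$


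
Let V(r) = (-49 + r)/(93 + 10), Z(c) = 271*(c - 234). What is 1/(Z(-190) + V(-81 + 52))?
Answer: -103/11835190 ≈ -8.7029e-6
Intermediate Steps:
Z(c) = -63414 + 271*c (Z(c) = 271*(-234 + c) = -63414 + 271*c)
V(r) = -49/103 + r/103 (V(r) = (-49 + r)/103 = (-49 + r)*(1/103) = -49/103 + r/103)
1/(Z(-190) + V(-81 + 52)) = 1/((-63414 + 271*(-190)) + (-49/103 + (-81 + 52)/103)) = 1/((-63414 - 51490) + (-49/103 + (1/103)*(-29))) = 1/(-114904 + (-49/103 - 29/103)) = 1/(-114904 - 78/103) = 1/(-11835190/103) = -103/11835190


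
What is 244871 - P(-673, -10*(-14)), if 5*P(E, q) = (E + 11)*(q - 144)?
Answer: 1221707/5 ≈ 2.4434e+5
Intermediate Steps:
P(E, q) = (-144 + q)*(11 + E)/5 (P(E, q) = ((E + 11)*(q - 144))/5 = ((11 + E)*(-144 + q))/5 = ((-144 + q)*(11 + E))/5 = (-144 + q)*(11 + E)/5)
244871 - P(-673, -10*(-14)) = 244871 - (-1584/5 - 144/5*(-673) + 11*(-10*(-14))/5 + (⅕)*(-673)*(-10*(-14))) = 244871 - (-1584/5 + 96912/5 + (11/5)*140 + (⅕)*(-673)*140) = 244871 - (-1584/5 + 96912/5 + 308 - 18844) = 244871 - 1*2648/5 = 244871 - 2648/5 = 1221707/5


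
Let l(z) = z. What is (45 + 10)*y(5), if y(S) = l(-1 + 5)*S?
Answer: 1100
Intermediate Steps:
y(S) = 4*S (y(S) = (-1 + 5)*S = 4*S)
(45 + 10)*y(5) = (45 + 10)*(4*5) = 55*20 = 1100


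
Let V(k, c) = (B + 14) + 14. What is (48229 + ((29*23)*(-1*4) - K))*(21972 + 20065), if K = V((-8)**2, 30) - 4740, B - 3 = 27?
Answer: 2112064991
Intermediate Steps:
B = 30 (B = 3 + 27 = 30)
V(k, c) = 58 (V(k, c) = (30 + 14) + 14 = 44 + 14 = 58)
K = -4682 (K = 58 - 4740 = -4682)
(48229 + ((29*23)*(-1*4) - K))*(21972 + 20065) = (48229 + ((29*23)*(-1*4) - 1*(-4682)))*(21972 + 20065) = (48229 + (667*(-4) + 4682))*42037 = (48229 + (-2668 + 4682))*42037 = (48229 + 2014)*42037 = 50243*42037 = 2112064991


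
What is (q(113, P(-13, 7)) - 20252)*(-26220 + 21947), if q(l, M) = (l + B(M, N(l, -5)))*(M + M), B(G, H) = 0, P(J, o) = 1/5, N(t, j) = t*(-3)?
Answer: 431718282/5 ≈ 8.6344e+7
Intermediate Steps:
N(t, j) = -3*t
P(J, o) = 1/5
q(l, M) = 2*M*l (q(l, M) = (l + 0)*(M + M) = l*(2*M) = 2*M*l)
(q(113, P(-13, 7)) - 20252)*(-26220 + 21947) = (2*(1/5)*113 - 20252)*(-26220 + 21947) = (226/5 - 20252)*(-4273) = -101034/5*(-4273) = 431718282/5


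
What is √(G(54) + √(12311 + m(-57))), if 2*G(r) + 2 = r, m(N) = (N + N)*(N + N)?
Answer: √(26 + √25307) ≈ 13.604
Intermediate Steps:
m(N) = 4*N² (m(N) = (2*N)*(2*N) = 4*N²)
G(r) = -1 + r/2
√(G(54) + √(12311 + m(-57))) = √((-1 + (½)*54) + √(12311 + 4*(-57)²)) = √((-1 + 27) + √(12311 + 4*3249)) = √(26 + √(12311 + 12996)) = √(26 + √25307)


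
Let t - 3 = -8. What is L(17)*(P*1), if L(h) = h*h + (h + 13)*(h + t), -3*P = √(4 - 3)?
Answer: -649/3 ≈ -216.33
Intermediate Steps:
t = -5 (t = 3 - 8 = -5)
P = -⅓ (P = -√(4 - 3)/3 = -√1/3 = -⅓*1 = -⅓ ≈ -0.33333)
L(h) = h² + (-5 + h)*(13 + h) (L(h) = h*h + (h + 13)*(h - 5) = h² + (13 + h)*(-5 + h) = h² + (-5 + h)*(13 + h))
L(17)*(P*1) = (-65 + 2*17² + 8*17)*(-⅓*1) = (-65 + 2*289 + 136)*(-⅓) = (-65 + 578 + 136)*(-⅓) = 649*(-⅓) = -649/3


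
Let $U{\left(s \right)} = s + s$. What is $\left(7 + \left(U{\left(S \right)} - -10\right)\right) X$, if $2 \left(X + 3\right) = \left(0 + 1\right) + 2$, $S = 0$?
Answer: $- \frac{51}{2} \approx -25.5$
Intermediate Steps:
$X = - \frac{3}{2}$ ($X = -3 + \frac{\left(0 + 1\right) + 2}{2} = -3 + \frac{1 + 2}{2} = -3 + \frac{1}{2} \cdot 3 = -3 + \frac{3}{2} = - \frac{3}{2} \approx -1.5$)
$U{\left(s \right)} = 2 s$
$\left(7 + \left(U{\left(S \right)} - -10\right)\right) X = \left(7 + \left(2 \cdot 0 - -10\right)\right) \left(- \frac{3}{2}\right) = \left(7 + \left(0 + 10\right)\right) \left(- \frac{3}{2}\right) = \left(7 + 10\right) \left(- \frac{3}{2}\right) = 17 \left(- \frac{3}{2}\right) = - \frac{51}{2}$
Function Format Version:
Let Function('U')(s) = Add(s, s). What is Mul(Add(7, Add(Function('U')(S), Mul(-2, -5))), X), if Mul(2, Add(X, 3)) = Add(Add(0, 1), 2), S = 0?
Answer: Rational(-51, 2) ≈ -25.500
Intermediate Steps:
X = Rational(-3, 2) (X = Add(-3, Mul(Rational(1, 2), Add(Add(0, 1), 2))) = Add(-3, Mul(Rational(1, 2), Add(1, 2))) = Add(-3, Mul(Rational(1, 2), 3)) = Add(-3, Rational(3, 2)) = Rational(-3, 2) ≈ -1.5000)
Function('U')(s) = Mul(2, s)
Mul(Add(7, Add(Function('U')(S), Mul(-2, -5))), X) = Mul(Add(7, Add(Mul(2, 0), Mul(-2, -5))), Rational(-3, 2)) = Mul(Add(7, Add(0, 10)), Rational(-3, 2)) = Mul(Add(7, 10), Rational(-3, 2)) = Mul(17, Rational(-3, 2)) = Rational(-51, 2)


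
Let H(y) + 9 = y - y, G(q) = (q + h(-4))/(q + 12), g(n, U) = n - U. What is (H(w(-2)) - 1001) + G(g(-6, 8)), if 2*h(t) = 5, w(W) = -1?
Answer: -4017/4 ≈ -1004.3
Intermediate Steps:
h(t) = 5/2 (h(t) = (1/2)*5 = 5/2)
G(q) = (5/2 + q)/(12 + q) (G(q) = (q + 5/2)/(q + 12) = (5/2 + q)/(12 + q))
H(y) = -9 (H(y) = -9 + (y - y) = -9 + 0 = -9)
(H(w(-2)) - 1001) + G(g(-6, 8)) = (-9 - 1001) + (5/2 + (-6 - 1*8))/(12 + (-6 - 1*8)) = -1010 + (5/2 + (-6 - 8))/(12 + (-6 - 8)) = -1010 + (5/2 - 14)/(12 - 14) = -1010 - 23/2/(-2) = -1010 - 1/2*(-23/2) = -1010 + 23/4 = -4017/4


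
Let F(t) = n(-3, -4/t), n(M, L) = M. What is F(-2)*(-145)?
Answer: 435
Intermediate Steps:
F(t) = -3
F(-2)*(-145) = -3*(-145) = 435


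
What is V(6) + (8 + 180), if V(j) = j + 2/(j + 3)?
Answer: 1748/9 ≈ 194.22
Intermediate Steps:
V(j) = j + 2/(3 + j)
V(6) + (8 + 180) = (2 + 6² + 3*6)/(3 + 6) + (8 + 180) = (2 + 36 + 18)/9 + 188 = (⅑)*56 + 188 = 56/9 + 188 = 1748/9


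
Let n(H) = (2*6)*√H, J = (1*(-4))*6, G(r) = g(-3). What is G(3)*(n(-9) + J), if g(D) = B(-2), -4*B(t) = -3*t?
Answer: 36 - 54*I ≈ 36.0 - 54.0*I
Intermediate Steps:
B(t) = 3*t/4 (B(t) = -(-3)*t/4 = 3*t/4)
g(D) = -3/2 (g(D) = (¾)*(-2) = -3/2)
G(r) = -3/2
J = -24 (J = -4*6 = -24)
n(H) = 12*√H
G(3)*(n(-9) + J) = -3*(12*√(-9) - 24)/2 = -3*(12*(3*I) - 24)/2 = -3*(36*I - 24)/2 = -3*(-24 + 36*I)/2 = 36 - 54*I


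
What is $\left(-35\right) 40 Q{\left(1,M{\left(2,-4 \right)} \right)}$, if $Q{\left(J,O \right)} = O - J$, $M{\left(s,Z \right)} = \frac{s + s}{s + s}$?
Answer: $0$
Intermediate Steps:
$M{\left(s,Z \right)} = 1$ ($M{\left(s,Z \right)} = \frac{2 s}{2 s} = 2 s \frac{1}{2 s} = 1$)
$\left(-35\right) 40 Q{\left(1,M{\left(2,-4 \right)} \right)} = \left(-35\right) 40 \left(1 - 1\right) = - 1400 \left(1 - 1\right) = \left(-1400\right) 0 = 0$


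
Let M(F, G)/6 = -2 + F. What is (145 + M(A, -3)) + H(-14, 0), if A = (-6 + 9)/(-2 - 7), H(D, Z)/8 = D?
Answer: 19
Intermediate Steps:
H(D, Z) = 8*D
A = -1/3 (A = 3/(-9) = 3*(-1/9) = -1/3 ≈ -0.33333)
M(F, G) = -12 + 6*F (M(F, G) = 6*(-2 + F) = -12 + 6*F)
(145 + M(A, -3)) + H(-14, 0) = (145 + (-12 + 6*(-1/3))) + 8*(-14) = (145 + (-12 - 2)) - 112 = (145 - 14) - 112 = 131 - 112 = 19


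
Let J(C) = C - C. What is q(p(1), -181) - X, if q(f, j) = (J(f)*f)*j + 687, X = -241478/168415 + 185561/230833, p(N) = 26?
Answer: 26732123005824/38875739695 ≈ 687.63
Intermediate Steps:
X = -24489835359/38875739695 (X = -241478*1/168415 + 185561*(1/230833) = -241478/168415 + 185561/230833 = -24489835359/38875739695 ≈ -0.62995)
J(C) = 0
q(f, j) = 687 (q(f, j) = (0*f)*j + 687 = 0*j + 687 = 0 + 687 = 687)
q(p(1), -181) - X = 687 - 1*(-24489835359/38875739695) = 687 + 24489835359/38875739695 = 26732123005824/38875739695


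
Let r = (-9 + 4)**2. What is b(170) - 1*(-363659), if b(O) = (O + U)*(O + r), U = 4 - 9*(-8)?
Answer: 411629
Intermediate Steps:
r = 25 (r = (-5)**2 = 25)
U = 76 (U = 4 + 72 = 76)
b(O) = (25 + O)*(76 + O) (b(O) = (O + 76)*(O + 25) = (76 + O)*(25 + O) = (25 + O)*(76 + O))
b(170) - 1*(-363659) = (1900 + 170**2 + 101*170) - 1*(-363659) = (1900 + 28900 + 17170) + 363659 = 47970 + 363659 = 411629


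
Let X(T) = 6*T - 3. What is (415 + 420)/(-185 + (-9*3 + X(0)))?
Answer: -167/43 ≈ -3.8837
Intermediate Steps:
X(T) = -3 + 6*T
(415 + 420)/(-185 + (-9*3 + X(0))) = (415 + 420)/(-185 + (-9*3 + (-3 + 6*0))) = 835/(-185 + (-27 + (-3 + 0))) = 835/(-185 + (-27 - 3)) = 835/(-185 - 30) = 835/(-215) = 835*(-1/215) = -167/43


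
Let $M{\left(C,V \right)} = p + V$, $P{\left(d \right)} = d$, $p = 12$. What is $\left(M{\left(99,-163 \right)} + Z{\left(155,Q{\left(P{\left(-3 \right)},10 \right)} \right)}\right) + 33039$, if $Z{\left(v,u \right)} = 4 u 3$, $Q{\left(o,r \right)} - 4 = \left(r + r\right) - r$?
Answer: $33056$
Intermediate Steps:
$M{\left(C,V \right)} = 12 + V$
$Q{\left(o,r \right)} = 4 + r$ ($Q{\left(o,r \right)} = 4 + \left(\left(r + r\right) - r\right) = 4 + \left(2 r - r\right) = 4 + r$)
$Z{\left(v,u \right)} = 12 u$
$\left(M{\left(99,-163 \right)} + Z{\left(155,Q{\left(P{\left(-3 \right)},10 \right)} \right)}\right) + 33039 = \left(\left(12 - 163\right) + 12 \left(4 + 10\right)\right) + 33039 = \left(-151 + 12 \cdot 14\right) + 33039 = \left(-151 + 168\right) + 33039 = 17 + 33039 = 33056$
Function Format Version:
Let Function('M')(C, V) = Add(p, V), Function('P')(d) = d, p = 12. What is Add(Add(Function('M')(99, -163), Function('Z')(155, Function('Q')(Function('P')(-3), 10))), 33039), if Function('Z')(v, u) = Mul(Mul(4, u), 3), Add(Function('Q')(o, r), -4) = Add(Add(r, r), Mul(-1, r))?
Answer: 33056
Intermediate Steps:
Function('M')(C, V) = Add(12, V)
Function('Q')(o, r) = Add(4, r) (Function('Q')(o, r) = Add(4, Add(Add(r, r), Mul(-1, r))) = Add(4, Add(Mul(2, r), Mul(-1, r))) = Add(4, r))
Function('Z')(v, u) = Mul(12, u)
Add(Add(Function('M')(99, -163), Function('Z')(155, Function('Q')(Function('P')(-3), 10))), 33039) = Add(Add(Add(12, -163), Mul(12, Add(4, 10))), 33039) = Add(Add(-151, Mul(12, 14)), 33039) = Add(Add(-151, 168), 33039) = Add(17, 33039) = 33056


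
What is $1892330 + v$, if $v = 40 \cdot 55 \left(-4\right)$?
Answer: $1883530$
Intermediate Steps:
$v = -8800$ ($v = 2200 \left(-4\right) = -8800$)
$1892330 + v = 1892330 - 8800 = 1883530$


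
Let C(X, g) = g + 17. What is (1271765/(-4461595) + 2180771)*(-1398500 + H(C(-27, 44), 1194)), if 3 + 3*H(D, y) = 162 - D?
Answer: -2721337918842981864/892319 ≈ -3.0497e+12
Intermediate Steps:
C(X, g) = 17 + g
H(D, y) = 53 - D/3 (H(D, y) = -1 + (162 - D)/3 = -1 + (54 - D/3) = 53 - D/3)
(1271765/(-4461595) + 2180771)*(-1398500 + H(C(-27, 44), 1194)) = (1271765/(-4461595) + 2180771)*(-1398500 + (53 - (17 + 44)/3)) = (1271765*(-1/4461595) + 2180771)*(-1398500 + (53 - ⅓*61)) = (-254353/892319 + 2180771)*(-1398500 + (53 - 61/3)) = 1945943143596*(-1398500 + 98/3)/892319 = (1945943143596/892319)*(-4195402/3) = -2721337918842981864/892319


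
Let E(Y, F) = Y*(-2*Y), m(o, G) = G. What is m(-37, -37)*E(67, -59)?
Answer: 332186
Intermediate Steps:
E(Y, F) = -2*Y²
m(-37, -37)*E(67, -59) = -(-74)*67² = -(-74)*4489 = -37*(-8978) = 332186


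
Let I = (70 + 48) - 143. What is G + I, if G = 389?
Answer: 364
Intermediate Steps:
I = -25 (I = 118 - 143 = -25)
G + I = 389 - 25 = 364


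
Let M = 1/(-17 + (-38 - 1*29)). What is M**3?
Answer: -1/592704 ≈ -1.6872e-6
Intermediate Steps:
M = -1/84 (M = 1/(-17 + (-38 - 29)) = 1/(-17 - 67) = 1/(-84) = -1/84 ≈ -0.011905)
M**3 = (-1/84)**3 = -1/592704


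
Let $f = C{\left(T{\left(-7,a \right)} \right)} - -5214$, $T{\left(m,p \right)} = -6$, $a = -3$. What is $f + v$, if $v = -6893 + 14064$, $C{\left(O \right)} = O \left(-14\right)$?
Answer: $12469$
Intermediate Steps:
$C{\left(O \right)} = - 14 O$
$f = 5298$ ($f = \left(-14\right) \left(-6\right) - -5214 = 84 + 5214 = 5298$)
$v = 7171$
$f + v = 5298 + 7171 = 12469$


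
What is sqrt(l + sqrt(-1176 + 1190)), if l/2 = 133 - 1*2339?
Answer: sqrt(-4412 + sqrt(14)) ≈ 66.395*I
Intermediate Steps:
l = -4412 (l = 2*(133 - 1*2339) = 2*(133 - 2339) = 2*(-2206) = -4412)
sqrt(l + sqrt(-1176 + 1190)) = sqrt(-4412 + sqrt(-1176 + 1190)) = sqrt(-4412 + sqrt(14))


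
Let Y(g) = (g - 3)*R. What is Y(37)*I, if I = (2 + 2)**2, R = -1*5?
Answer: -2720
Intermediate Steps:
R = -5
Y(g) = 15 - 5*g (Y(g) = (g - 3)*(-5) = (-3 + g)*(-5) = 15 - 5*g)
I = 16 (I = 4**2 = 16)
Y(37)*I = (15 - 5*37)*16 = (15 - 185)*16 = -170*16 = -2720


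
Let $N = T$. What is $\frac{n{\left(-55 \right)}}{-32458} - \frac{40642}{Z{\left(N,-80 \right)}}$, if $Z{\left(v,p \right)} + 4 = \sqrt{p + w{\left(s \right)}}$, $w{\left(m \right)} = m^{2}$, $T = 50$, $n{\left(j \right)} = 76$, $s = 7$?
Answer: $\frac{2638314286}{762763} + \frac{40642 i \sqrt{31}}{47} \approx 3458.9 + 4814.6 i$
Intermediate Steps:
$N = 50$
$Z{\left(v,p \right)} = -4 + \sqrt{49 + p}$ ($Z{\left(v,p \right)} = -4 + \sqrt{p + 7^{2}} = -4 + \sqrt{p + 49} = -4 + \sqrt{49 + p}$)
$\frac{n{\left(-55 \right)}}{-32458} - \frac{40642}{Z{\left(N,-80 \right)}} = \frac{76}{-32458} - \frac{40642}{-4 + \sqrt{49 - 80}} = 76 \left(- \frac{1}{32458}\right) - \frac{40642}{-4 + \sqrt{-31}} = - \frac{38}{16229} - \frac{40642}{-4 + i \sqrt{31}}$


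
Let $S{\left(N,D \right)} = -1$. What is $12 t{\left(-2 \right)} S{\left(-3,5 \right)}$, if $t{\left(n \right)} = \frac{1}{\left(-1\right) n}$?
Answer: $-6$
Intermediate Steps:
$t{\left(n \right)} = - \frac{1}{n}$
$12 t{\left(-2 \right)} S{\left(-3,5 \right)} = 12 \left(- \frac{1}{-2}\right) \left(-1\right) = 12 \left(\left(-1\right) \left(- \frac{1}{2}\right)\right) \left(-1\right) = 12 \cdot \frac{1}{2} \left(-1\right) = 6 \left(-1\right) = -6$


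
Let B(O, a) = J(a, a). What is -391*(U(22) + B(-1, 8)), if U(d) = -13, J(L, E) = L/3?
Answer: 12121/3 ≈ 4040.3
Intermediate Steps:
J(L, E) = L/3 (J(L, E) = L*(1/3) = L/3)
B(O, a) = a/3
-391*(U(22) + B(-1, 8)) = -391*(-13 + (1/3)*8) = -391*(-13 + 8/3) = -391*(-31/3) = 12121/3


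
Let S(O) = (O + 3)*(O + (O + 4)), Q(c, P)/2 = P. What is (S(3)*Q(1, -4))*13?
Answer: -6240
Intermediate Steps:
Q(c, P) = 2*P
S(O) = (3 + O)*(4 + 2*O) (S(O) = (3 + O)*(O + (4 + O)) = (3 + O)*(4 + 2*O))
(S(3)*Q(1, -4))*13 = ((12 + 2*3² + 10*3)*(2*(-4)))*13 = ((12 + 2*9 + 30)*(-8))*13 = ((12 + 18 + 30)*(-8))*13 = (60*(-8))*13 = -480*13 = -6240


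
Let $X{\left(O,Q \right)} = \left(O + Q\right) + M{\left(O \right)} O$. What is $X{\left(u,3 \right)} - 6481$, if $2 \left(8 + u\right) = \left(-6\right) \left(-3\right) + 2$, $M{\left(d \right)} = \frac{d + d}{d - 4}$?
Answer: $-6480$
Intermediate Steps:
$M{\left(d \right)} = \frac{2 d}{-4 + d}$
$u = 2$ ($u = -8 + \frac{\left(-6\right) \left(-3\right) + 2}{2} = -8 + \frac{18 + 2}{2} = -8 + \frac{1}{2} \cdot 20 = -8 + 10 = 2$)
$X{\left(O,Q \right)} = O + Q + \frac{2 O^{2}}{-4 + O}$ ($X{\left(O,Q \right)} = \left(O + Q\right) + \frac{2 O}{-4 + O} O = \left(O + Q\right) + \frac{2 O^{2}}{-4 + O} = O + Q + \frac{2 O^{2}}{-4 + O}$)
$X{\left(u,3 \right)} - 6481 = \frac{2 \cdot 2^{2} + \left(-4 + 2\right) \left(2 + 3\right)}{-4 + 2} - 6481 = \frac{2 \cdot 4 - 10}{-2} - 6481 = - \frac{8 - 10}{2} - 6481 = \left(- \frac{1}{2}\right) \left(-2\right) - 6481 = 1 - 6481 = -6480$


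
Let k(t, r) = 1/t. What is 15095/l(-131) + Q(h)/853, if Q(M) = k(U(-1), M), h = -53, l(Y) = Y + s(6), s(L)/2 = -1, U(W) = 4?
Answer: -51504007/453796 ≈ -113.50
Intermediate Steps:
s(L) = -2 (s(L) = 2*(-1) = -2)
l(Y) = -2 + Y (l(Y) = Y - 2 = -2 + Y)
Q(M) = ¼ (Q(M) = 1/4 = ¼)
15095/l(-131) + Q(h)/853 = 15095/(-2 - 131) + (¼)/853 = 15095/(-133) + (¼)*(1/853) = 15095*(-1/133) + 1/3412 = -15095/133 + 1/3412 = -51504007/453796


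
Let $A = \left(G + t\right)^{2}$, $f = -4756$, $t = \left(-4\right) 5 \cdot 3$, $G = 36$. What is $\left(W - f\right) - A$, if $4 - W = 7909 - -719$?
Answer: $-4444$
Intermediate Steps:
$t = -60$ ($t = \left(-20\right) 3 = -60$)
$W = -8624$ ($W = 4 - \left(7909 - -719\right) = 4 - \left(7909 + 719\right) = 4 - 8628 = -8624$)
$A = 576$ ($A = \left(36 - 60\right)^{2} = \left(-24\right)^{2} = 576$)
$\left(W - f\right) - A = \left(-8624 - -4756\right) - 576 = \left(-8624 + 4756\right) - 576 = -3868 - 576 = -4444$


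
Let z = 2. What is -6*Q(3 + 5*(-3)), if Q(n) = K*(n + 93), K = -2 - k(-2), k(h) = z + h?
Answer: 972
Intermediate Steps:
k(h) = 2 + h
K = -2 (K = -2 - (2 - 2) = -2 - 1*0 = -2 + 0 = -2)
Q(n) = -186 - 2*n (Q(n) = -2*(n + 93) = -2*(93 + n) = -186 - 2*n)
-6*Q(3 + 5*(-3)) = -6*(-186 - 2*(3 + 5*(-3))) = -6*(-186 - 2*(3 - 15)) = -6*(-186 - 2*(-12)) = -6*(-186 + 24) = -6*(-162) = 972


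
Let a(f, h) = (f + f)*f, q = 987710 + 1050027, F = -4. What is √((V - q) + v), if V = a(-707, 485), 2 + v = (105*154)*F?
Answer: I*√1102721 ≈ 1050.1*I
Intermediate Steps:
v = -64682 (v = -2 + (105*154)*(-4) = -2 + 16170*(-4) = -2 - 64680 = -64682)
q = 2037737
a(f, h) = 2*f² (a(f, h) = (2*f)*f = 2*f²)
V = 999698 (V = 2*(-707)² = 2*499849 = 999698)
√((V - q) + v) = √((999698 - 1*2037737) - 64682) = √((999698 - 2037737) - 64682) = √(-1038039 - 64682) = √(-1102721) = I*√1102721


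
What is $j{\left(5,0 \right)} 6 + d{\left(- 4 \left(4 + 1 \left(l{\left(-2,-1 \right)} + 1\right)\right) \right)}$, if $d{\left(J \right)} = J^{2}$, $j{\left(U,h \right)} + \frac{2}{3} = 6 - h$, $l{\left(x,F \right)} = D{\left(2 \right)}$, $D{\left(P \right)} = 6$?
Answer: $1968$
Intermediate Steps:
$l{\left(x,F \right)} = 6$
$j{\left(U,h \right)} = \frac{16}{3} - h$ ($j{\left(U,h \right)} = - \frac{2}{3} - \left(-6 + h\right) = \frac{16}{3} - h$)
$j{\left(5,0 \right)} 6 + d{\left(- 4 \left(4 + 1 \left(l{\left(-2,-1 \right)} + 1\right)\right) \right)} = \left(\frac{16}{3} - 0\right) 6 + \left(- 4 \left(4 + 1 \left(6 + 1\right)\right)\right)^{2} = \left(\frac{16}{3} + 0\right) 6 + \left(- 4 \left(4 + 1 \cdot 7\right)\right)^{2} = \frac{16}{3} \cdot 6 + \left(- 4 \left(4 + 7\right)\right)^{2} = 32 + \left(\left(-4\right) 11\right)^{2} = 32 + \left(-44\right)^{2} = 32 + 1936 = 1968$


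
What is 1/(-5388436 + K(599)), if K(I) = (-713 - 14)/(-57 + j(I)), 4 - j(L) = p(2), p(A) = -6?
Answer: -47/253255765 ≈ -1.8558e-7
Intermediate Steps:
j(L) = 10 (j(L) = 4 - 1*(-6) = 4 + 6 = 10)
K(I) = 727/47 (K(I) = (-713 - 14)/(-57 + 10) = -727/(-47) = -727*(-1/47) = 727/47)
1/(-5388436 + K(599)) = 1/(-5388436 + 727/47) = 1/(-253255765/47) = -47/253255765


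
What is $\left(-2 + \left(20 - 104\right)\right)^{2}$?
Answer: $7396$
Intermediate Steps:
$\left(-2 + \left(20 - 104\right)\right)^{2} = \left(-2 - 84\right)^{2} = \left(-86\right)^{2} = 7396$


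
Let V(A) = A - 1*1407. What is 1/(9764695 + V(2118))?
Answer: 1/9765406 ≈ 1.0240e-7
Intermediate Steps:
V(A) = -1407 + A (V(A) = A - 1407 = -1407 + A)
1/(9764695 + V(2118)) = 1/(9764695 + (-1407 + 2118)) = 1/(9764695 + 711) = 1/9765406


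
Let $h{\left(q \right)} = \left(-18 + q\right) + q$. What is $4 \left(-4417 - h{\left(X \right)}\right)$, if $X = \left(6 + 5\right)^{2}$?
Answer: $-18564$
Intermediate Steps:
$X = 121$ ($X = 11^{2} = 121$)
$h{\left(q \right)} = -18 + 2 q$
$4 \left(-4417 - h{\left(X \right)}\right) = 4 \left(-4417 - \left(-18 + 2 \cdot 121\right)\right) = 4 \left(-4417 - \left(-18 + 242\right)\right) = 4 \left(-4417 - 224\right) = 4 \left(-4641\right) = -18564$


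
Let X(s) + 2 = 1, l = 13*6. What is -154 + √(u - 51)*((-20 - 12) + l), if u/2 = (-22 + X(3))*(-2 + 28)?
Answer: -154 + 46*I*√1247 ≈ -154.0 + 1624.4*I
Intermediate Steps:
l = 78
X(s) = -1 (X(s) = -2 + 1 = -1)
u = -1196 (u = 2*((-22 - 1)*(-2 + 28)) = 2*(-23*26) = 2*(-598) = -1196)
-154 + √(u - 51)*((-20 - 12) + l) = -154 + √(-1196 - 51)*((-20 - 12) + 78) = -154 + √(-1247)*(-32 + 78) = -154 + (I*√1247)*46 = -154 + 46*I*√1247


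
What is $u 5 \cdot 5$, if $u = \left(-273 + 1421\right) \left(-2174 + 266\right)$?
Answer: $-54759600$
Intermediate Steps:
$u = -2190384$ ($u = 1148 \left(-1908\right) = -2190384$)
$u 5 \cdot 5 = - 2190384 \cdot 5 \cdot 5 = \left(-2190384\right) 25 = -54759600$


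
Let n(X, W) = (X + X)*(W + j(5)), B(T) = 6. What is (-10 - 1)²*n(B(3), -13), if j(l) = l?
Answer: -11616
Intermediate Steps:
n(X, W) = 2*X*(5 + W) (n(X, W) = (X + X)*(W + 5) = (2*X)*(5 + W) = 2*X*(5 + W))
(-10 - 1)²*n(B(3), -13) = (-10 - 1)²*(2*6*(5 - 13)) = (-11)²*(2*6*(-8)) = 121*(-96) = -11616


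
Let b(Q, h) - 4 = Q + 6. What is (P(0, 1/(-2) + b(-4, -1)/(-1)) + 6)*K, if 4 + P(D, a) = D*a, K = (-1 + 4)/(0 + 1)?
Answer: 6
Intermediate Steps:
b(Q, h) = 10 + Q (b(Q, h) = 4 + (Q + 6) = 4 + (6 + Q) = 10 + Q)
K = 3 (K = 3/1 = 3*1 = 3)
P(D, a) = -4 + D*a
(P(0, 1/(-2) + b(-4, -1)/(-1)) + 6)*K = ((-4 + 0*(1/(-2) + (10 - 4)/(-1))) + 6)*3 = ((-4 + 0*(1*(-1/2) + 6*(-1))) + 6)*3 = ((-4 + 0*(-1/2 - 6)) + 6)*3 = ((-4 + 0*(-13/2)) + 6)*3 = ((-4 + 0) + 6)*3 = (-4 + 6)*3 = 2*3 = 6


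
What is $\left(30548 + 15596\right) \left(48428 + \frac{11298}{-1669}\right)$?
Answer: $\frac{3729128928896}{1669} \approx 2.2343 \cdot 10^{9}$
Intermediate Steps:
$\left(30548 + 15596\right) \left(48428 + \frac{11298}{-1669}\right) = 46144 \left(48428 + 11298 \left(- \frac{1}{1669}\right)\right) = 46144 \left(48428 - \frac{11298}{1669}\right) = 46144 \cdot \frac{80815034}{1669} = \frac{3729128928896}{1669}$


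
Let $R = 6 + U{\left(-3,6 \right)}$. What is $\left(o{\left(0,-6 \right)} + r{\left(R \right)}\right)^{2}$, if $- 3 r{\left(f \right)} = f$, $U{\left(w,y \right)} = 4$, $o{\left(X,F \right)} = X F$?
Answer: $\frac{100}{9} \approx 11.111$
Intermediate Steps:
$o{\left(X,F \right)} = F X$
$R = 10$ ($R = 6 + 4 = 10$)
$r{\left(f \right)} = - \frac{f}{3}$
$\left(o{\left(0,-6 \right)} + r{\left(R \right)}\right)^{2} = \left(\left(-6\right) 0 - \frac{10}{3}\right)^{2} = \left(0 - \frac{10}{3}\right)^{2} = \left(- \frac{10}{3}\right)^{2} = \frac{100}{9}$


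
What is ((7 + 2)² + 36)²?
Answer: 13689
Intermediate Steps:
((7 + 2)² + 36)² = (9² + 36)² = (81 + 36)² = 117² = 13689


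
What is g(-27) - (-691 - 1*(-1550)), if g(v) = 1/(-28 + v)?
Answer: -47246/55 ≈ -859.02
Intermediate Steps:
g(-27) - (-691 - 1*(-1550)) = 1/(-28 - 27) - (-691 - 1*(-1550)) = 1/(-55) - (-691 + 1550) = -1/55 - 1*859 = -1/55 - 859 = -47246/55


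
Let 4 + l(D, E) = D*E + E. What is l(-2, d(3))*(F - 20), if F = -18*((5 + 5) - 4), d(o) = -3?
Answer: 128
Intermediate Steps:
F = -108 (F = -18*(10 - 4) = -18*6 = -108)
l(D, E) = -4 + E + D*E (l(D, E) = -4 + (D*E + E) = -4 + (E + D*E) = -4 + E + D*E)
l(-2, d(3))*(F - 20) = (-4 - 3 - 2*(-3))*(-108 - 20) = (-4 - 3 + 6)*(-128) = -1*(-128) = 128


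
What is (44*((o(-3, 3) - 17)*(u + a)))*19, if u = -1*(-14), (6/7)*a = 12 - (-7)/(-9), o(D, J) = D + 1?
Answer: -11619146/27 ≈ -4.3034e+5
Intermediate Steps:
o(D, J) = 1 + D
a = 707/54 (a = 7*(12 - (-7)/(-9))/6 = 7*(12 - (-7)*(-1)/9)/6 = 7*(12 - 1*7/9)/6 = 7*(12 - 7/9)/6 = (7/6)*(101/9) = 707/54 ≈ 13.093)
u = 14
(44*((o(-3, 3) - 17)*(u + a)))*19 = (44*(((1 - 3) - 17)*(14 + 707/54)))*19 = (44*((-2 - 17)*(1463/54)))*19 = (44*(-19*1463/54))*19 = (44*(-27797/54))*19 = -611534/27*19 = -11619146/27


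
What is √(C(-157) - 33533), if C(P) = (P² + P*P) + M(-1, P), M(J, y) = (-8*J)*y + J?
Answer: 6*√403 ≈ 120.45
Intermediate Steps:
M(J, y) = J - 8*J*y (M(J, y) = -8*J*y + J = J - 8*J*y)
C(P) = -1 + 2*P² + 8*P (C(P) = (P² + P*P) - (1 - 8*P) = (P² + P²) + (-1 + 8*P) = 2*P² + (-1 + 8*P) = -1 + 2*P² + 8*P)
√(C(-157) - 33533) = √((-1 + 2*(-157)² + 8*(-157)) - 33533) = √((-1 + 2*24649 - 1256) - 33533) = √((-1 + 49298 - 1256) - 33533) = √(48041 - 33533) = √14508 = 6*√403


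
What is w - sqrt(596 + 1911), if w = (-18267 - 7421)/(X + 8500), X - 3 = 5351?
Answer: -12844/6927 - sqrt(2507) ≈ -51.924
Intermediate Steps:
X = 5354 (X = 3 + 5351 = 5354)
w = -12844/6927 (w = (-18267 - 7421)/(5354 + 8500) = -25688/13854 = -25688*1/13854 = -12844/6927 ≈ -1.8542)
w - sqrt(596 + 1911) = -12844/6927 - sqrt(596 + 1911) = -12844/6927 - sqrt(2507)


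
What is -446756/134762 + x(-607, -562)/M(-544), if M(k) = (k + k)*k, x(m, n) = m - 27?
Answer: -66126951585/19940463616 ≈ -3.3162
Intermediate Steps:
x(m, n) = -27 + m
M(k) = 2*k**2 (M(k) = (2*k)*k = 2*k**2)
-446756/134762 + x(-607, -562)/M(-544) = -446756/134762 + (-27 - 607)/((2*(-544)**2)) = -446756*1/134762 - 634/(2*295936) = -223378/67381 - 634/591872 = -223378/67381 - 634*1/591872 = -223378/67381 - 317/295936 = -66126951585/19940463616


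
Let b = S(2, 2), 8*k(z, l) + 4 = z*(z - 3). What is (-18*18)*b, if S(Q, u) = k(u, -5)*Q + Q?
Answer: -162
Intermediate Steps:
k(z, l) = -½ + z*(-3 + z)/8 (k(z, l) = -½ + (z*(z - 3))/8 = -½ + (z*(-3 + z))/8 = -½ + z*(-3 + z)/8)
S(Q, u) = Q + Q*(-½ - 3*u/8 + u²/8) (S(Q, u) = (-½ - 3*u/8 + u²/8)*Q + Q = Q*(-½ - 3*u/8 + u²/8) + Q = Q + Q*(-½ - 3*u/8 + u²/8))
b = ½ (b = (⅛)*2*(4 + 2² - 3*2) = (⅛)*2*(4 + 4 - 6) = (⅛)*2*2 = ½ ≈ 0.50000)
(-18*18)*b = -18*18*(½) = -324*½ = -162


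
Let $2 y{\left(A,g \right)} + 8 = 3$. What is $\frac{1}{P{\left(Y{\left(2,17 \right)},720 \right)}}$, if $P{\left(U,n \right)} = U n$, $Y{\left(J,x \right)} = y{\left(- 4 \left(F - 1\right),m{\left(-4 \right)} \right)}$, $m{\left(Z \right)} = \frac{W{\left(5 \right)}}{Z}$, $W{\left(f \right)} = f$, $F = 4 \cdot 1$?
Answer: $- \frac{1}{1800} \approx -0.00055556$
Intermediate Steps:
$F = 4$
$m{\left(Z \right)} = \frac{5}{Z}$
$y{\left(A,g \right)} = - \frac{5}{2}$ ($y{\left(A,g \right)} = -4 + \frac{1}{2} \cdot 3 = -4 + \frac{3}{2} = - \frac{5}{2}$)
$Y{\left(J,x \right)} = - \frac{5}{2}$
$\frac{1}{P{\left(Y{\left(2,17 \right)},720 \right)}} = \frac{1}{\left(- \frac{5}{2}\right) 720} = \frac{1}{-1800} = - \frac{1}{1800}$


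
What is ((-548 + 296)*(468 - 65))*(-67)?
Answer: 6804252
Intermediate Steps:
((-548 + 296)*(468 - 65))*(-67) = -252*403*(-67) = -101556*(-67) = 6804252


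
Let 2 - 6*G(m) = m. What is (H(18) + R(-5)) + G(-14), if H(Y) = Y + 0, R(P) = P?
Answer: 47/3 ≈ 15.667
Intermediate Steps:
G(m) = 1/3 - m/6
H(Y) = Y
(H(18) + R(-5)) + G(-14) = (18 - 5) + (1/3 - 1/6*(-14)) = 13 + (1/3 + 7/3) = 13 + 8/3 = 47/3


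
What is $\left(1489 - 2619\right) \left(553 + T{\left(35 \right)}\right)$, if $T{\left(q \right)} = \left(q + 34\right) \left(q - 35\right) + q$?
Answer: $-664440$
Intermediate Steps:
$T{\left(q \right)} = q + \left(-35 + q\right) \left(34 + q\right)$ ($T{\left(q \right)} = \left(34 + q\right) \left(-35 + q\right) + q = \left(-35 + q\right) \left(34 + q\right) + q = q + \left(-35 + q\right) \left(34 + q\right)$)
$\left(1489 - 2619\right) \left(553 + T{\left(35 \right)}\right) = \left(1489 - 2619\right) \left(553 - \left(1190 - 35^{2}\right)\right) = - 1130 \left(553 + \left(-1190 + 1225\right)\right) = - 1130 \left(553 + 35\right) = \left(-1130\right) 588 = -664440$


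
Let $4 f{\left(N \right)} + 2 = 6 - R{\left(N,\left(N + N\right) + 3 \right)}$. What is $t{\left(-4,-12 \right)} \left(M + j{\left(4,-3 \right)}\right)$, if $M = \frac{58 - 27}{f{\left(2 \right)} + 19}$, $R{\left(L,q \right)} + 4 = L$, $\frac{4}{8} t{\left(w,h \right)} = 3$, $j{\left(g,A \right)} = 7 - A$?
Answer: $\frac{2832}{41} \approx 69.073$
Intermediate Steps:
$t{\left(w,h \right)} = 6$ ($t{\left(w,h \right)} = 2 \cdot 3 = 6$)
$R{\left(L,q \right)} = -4 + L$
$f{\left(N \right)} = 2 - \frac{N}{4}$ ($f{\left(N \right)} = - \frac{1}{2} + \frac{6 - \left(-4 + N\right)}{4} = - \frac{1}{2} + \frac{10 - N}{4} = - \frac{1}{2} - \left(- \frac{5}{2} + \frac{N}{4}\right) = 2 - \frac{N}{4}$)
$M = \frac{62}{41}$ ($M = \frac{58 - 27}{\left(2 - \frac{1}{2}\right) + 19} = \frac{31}{\left(2 - \frac{1}{2}\right) + 19} = \frac{31}{\frac{3}{2} + 19} = \frac{31}{\frac{41}{2}} = 31 \cdot \frac{2}{41} = \frac{62}{41} \approx 1.5122$)
$t{\left(-4,-12 \right)} \left(M + j{\left(4,-3 \right)}\right) = 6 \left(\frac{62}{41} + \left(7 - -3\right)\right) = 6 \left(\frac{62}{41} + \left(7 + 3\right)\right) = 6 \left(\frac{62}{41} + 10\right) = 6 \cdot \frac{472}{41} = \frac{2832}{41}$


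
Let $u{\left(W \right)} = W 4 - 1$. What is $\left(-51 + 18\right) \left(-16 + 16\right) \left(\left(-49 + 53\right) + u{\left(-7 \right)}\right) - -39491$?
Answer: $39491$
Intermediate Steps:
$u{\left(W \right)} = -1 + 4 W$ ($u{\left(W \right)} = 4 W - 1 = -1 + 4 W$)
$\left(-51 + 18\right) \left(-16 + 16\right) \left(\left(-49 + 53\right) + u{\left(-7 \right)}\right) - -39491 = \left(-51 + 18\right) \left(-16 + 16\right) \left(\left(-49 + 53\right) + \left(-1 + 4 \left(-7\right)\right)\right) - -39491 = \left(-33\right) 0 \left(4 - 29\right) + 39491 = 0 \left(4 - 29\right) + 39491 = 0 \left(-25\right) + 39491 = 0 + 39491 = 39491$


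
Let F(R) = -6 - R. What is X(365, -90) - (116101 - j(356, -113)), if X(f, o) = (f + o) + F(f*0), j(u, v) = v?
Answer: -115945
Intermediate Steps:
X(f, o) = -6 + f + o (X(f, o) = (f + o) + (-6 - f*0) = (f + o) + (-6 - 1*0) = (f + o) + (-6 + 0) = (f + o) - 6 = -6 + f + o)
X(365, -90) - (116101 - j(356, -113)) = (-6 + 365 - 90) - (116101 - 1*(-113)) = 269 - (116101 + 113) = 269 - 1*116214 = 269 - 116214 = -115945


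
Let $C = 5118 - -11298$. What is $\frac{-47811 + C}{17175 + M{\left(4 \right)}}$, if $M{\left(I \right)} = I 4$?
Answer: $- \frac{31395}{17191} \approx -1.8262$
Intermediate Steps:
$M{\left(I \right)} = 4 I$
$C = 16416$ ($C = 5118 + 11298 = 16416$)
$\frac{-47811 + C}{17175 + M{\left(4 \right)}} = \frac{-47811 + 16416}{17175 + 4 \cdot 4} = - \frac{31395}{17175 + 16} = - \frac{31395}{17191}$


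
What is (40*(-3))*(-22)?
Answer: 2640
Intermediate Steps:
(40*(-3))*(-22) = -120*(-22) = 2640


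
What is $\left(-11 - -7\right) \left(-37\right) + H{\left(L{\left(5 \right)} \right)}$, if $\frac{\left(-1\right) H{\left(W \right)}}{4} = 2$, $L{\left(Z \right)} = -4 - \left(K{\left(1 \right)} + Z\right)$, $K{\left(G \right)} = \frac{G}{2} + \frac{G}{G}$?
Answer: $140$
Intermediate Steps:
$K{\left(G \right)} = 1 + \frac{G}{2}$ ($K{\left(G \right)} = G \frac{1}{2} + 1 = \frac{G}{2} + 1 = 1 + \frac{G}{2}$)
$L{\left(Z \right)} = - \frac{11}{2} - Z$ ($L{\left(Z \right)} = -4 - \left(\left(1 + \frac{1}{2} \cdot 1\right) + Z\right) = -4 - \left(\left(1 + \frac{1}{2}\right) + Z\right) = -4 - \left(\frac{3}{2} + Z\right) = - \frac{11}{2} - Z$)
$H{\left(W \right)} = -8$ ($H{\left(W \right)} = \left(-4\right) 2 = -8$)
$\left(-11 - -7\right) \left(-37\right) + H{\left(L{\left(5 \right)} \right)} = \left(-11 - -7\right) \left(-37\right) - 8 = \left(-11 + 7\right) \left(-37\right) - 8 = \left(-4\right) \left(-37\right) - 8 = 148 - 8 = 140$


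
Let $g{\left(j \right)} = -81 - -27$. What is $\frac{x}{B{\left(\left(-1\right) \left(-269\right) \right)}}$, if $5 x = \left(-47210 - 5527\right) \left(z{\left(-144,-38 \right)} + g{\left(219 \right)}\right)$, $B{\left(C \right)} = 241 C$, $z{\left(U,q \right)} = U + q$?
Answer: $\frac{12445932}{324145} \approx 38.396$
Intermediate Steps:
$g{\left(j \right)} = -54$ ($g{\left(j \right)} = -81 + 27 = -54$)
$x = \frac{12445932}{5}$ ($x = \frac{\left(-47210 - 5527\right) \left(\left(-144 - 38\right) - 54\right)}{5} = \frac{\left(-52737\right) \left(-182 - 54\right)}{5} = \frac{\left(-52737\right) \left(-236\right)}{5} = \frac{1}{5} \cdot 12445932 = \frac{12445932}{5} \approx 2.4892 \cdot 10^{6}$)
$\frac{x}{B{\left(\left(-1\right) \left(-269\right) \right)}} = \frac{12445932}{5 \cdot 241 \left(\left(-1\right) \left(-269\right)\right)} = \frac{12445932}{5 \cdot 241 \cdot 269} = \frac{12445932}{5 \cdot 64829} = \frac{12445932}{5} \cdot \frac{1}{64829} = \frac{12445932}{324145}$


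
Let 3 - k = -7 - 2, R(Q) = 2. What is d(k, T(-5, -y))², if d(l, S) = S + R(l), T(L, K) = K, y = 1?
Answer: 1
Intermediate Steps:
k = 12 (k = 3 - (-7 - 2) = 3 - 1*(-9) = 3 + 9 = 12)
d(l, S) = 2 + S (d(l, S) = S + 2 = 2 + S)
d(k, T(-5, -y))² = (2 - 1*1)² = (2 - 1)² = 1² = 1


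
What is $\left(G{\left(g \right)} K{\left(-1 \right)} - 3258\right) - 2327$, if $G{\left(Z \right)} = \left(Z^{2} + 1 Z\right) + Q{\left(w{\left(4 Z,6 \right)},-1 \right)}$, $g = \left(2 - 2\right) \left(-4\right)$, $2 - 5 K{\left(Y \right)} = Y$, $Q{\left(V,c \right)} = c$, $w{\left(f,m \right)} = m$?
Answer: $- \frac{27928}{5} \approx -5585.6$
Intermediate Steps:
$K{\left(Y \right)} = \frac{2}{5} - \frac{Y}{5}$
$g = 0$ ($g = 0 \left(-4\right) = 0$)
$G{\left(Z \right)} = -1 + Z + Z^{2}$ ($G{\left(Z \right)} = \left(Z^{2} + 1 Z\right) - 1 = \left(Z^{2} + Z\right) - 1 = \left(Z + Z^{2}\right) - 1 = -1 + Z + Z^{2}$)
$\left(G{\left(g \right)} K{\left(-1 \right)} - 3258\right) - 2327 = \left(\left(-1 + 0 + 0^{2}\right) \left(\frac{2}{5} - - \frac{1}{5}\right) - 3258\right) - 2327 = \left(\left(-1 + 0 + 0\right) \left(\frac{2}{5} + \frac{1}{5}\right) - 3258\right) - 2327 = \left(\left(-1\right) \frac{3}{5} - 3258\right) - 2327 = \left(- \frac{3}{5} - 3258\right) - 2327 = - \frac{16293}{5} - 2327 = - \frac{27928}{5}$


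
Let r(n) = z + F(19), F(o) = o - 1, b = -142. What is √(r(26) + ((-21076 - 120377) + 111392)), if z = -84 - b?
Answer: I*√29985 ≈ 173.16*I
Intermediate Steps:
z = 58 (z = -84 - 1*(-142) = -84 + 142 = 58)
F(o) = -1 + o
r(n) = 76 (r(n) = 58 + (-1 + 19) = 58 + 18 = 76)
√(r(26) + ((-21076 - 120377) + 111392)) = √(76 + ((-21076 - 120377) + 111392)) = √(76 + (-141453 + 111392)) = √(76 - 30061) = √(-29985) = I*√29985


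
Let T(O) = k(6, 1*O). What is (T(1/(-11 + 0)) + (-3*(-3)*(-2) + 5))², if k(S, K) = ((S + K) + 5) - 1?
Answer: 1156/121 ≈ 9.5537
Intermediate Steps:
k(S, K) = 4 + K + S (k(S, K) = ((K + S) + 5) - 1 = (5 + K + S) - 1 = 4 + K + S)
T(O) = 10 + O (T(O) = 4 + 1*O + 6 = 4 + O + 6 = 10 + O)
(T(1/(-11 + 0)) + (-3*(-3)*(-2) + 5))² = ((10 + 1/(-11 + 0)) + (-3*(-3)*(-2) + 5))² = ((10 + 1/(-11)) + (9*(-2) + 5))² = ((10 - 1/11) + (-18 + 5))² = (109/11 - 13)² = (-34/11)² = 1156/121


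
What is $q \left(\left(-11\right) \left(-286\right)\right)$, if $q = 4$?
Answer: $12584$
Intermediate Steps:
$q \left(\left(-11\right) \left(-286\right)\right) = 4 \left(\left(-11\right) \left(-286\right)\right) = 4 \cdot 3146 = 12584$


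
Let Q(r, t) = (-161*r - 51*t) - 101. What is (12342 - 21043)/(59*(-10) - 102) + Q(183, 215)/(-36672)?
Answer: 86782285/6344256 ≈ 13.679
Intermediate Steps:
Q(r, t) = -101 - 161*r - 51*t
(12342 - 21043)/(59*(-10) - 102) + Q(183, 215)/(-36672) = (12342 - 21043)/(59*(-10) - 102) + (-101 - 161*183 - 51*215)/(-36672) = -8701/(-590 - 102) + (-101 - 29463 - 10965)*(-1/36672) = -8701/(-692) - 40529*(-1/36672) = -8701*(-1/692) + 40529/36672 = 8701/692 + 40529/36672 = 86782285/6344256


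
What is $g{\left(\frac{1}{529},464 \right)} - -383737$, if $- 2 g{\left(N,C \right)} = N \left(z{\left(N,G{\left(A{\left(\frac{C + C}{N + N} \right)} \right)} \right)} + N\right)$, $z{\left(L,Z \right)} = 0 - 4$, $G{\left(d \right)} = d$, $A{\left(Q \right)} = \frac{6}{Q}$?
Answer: $\frac{214770693749}{559682} \approx 3.8374 \cdot 10^{5}$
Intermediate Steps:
$z{\left(L,Z \right)} = -4$
$g{\left(N,C \right)} = - \frac{N \left(-4 + N\right)}{2}$
$g{\left(\frac{1}{529},464 \right)} - -383737 = \frac{4 - \frac{1}{529}}{2 \cdot 529} - -383737 = \frac{1}{2} \cdot \frac{1}{529} \left(4 - \frac{1}{529}\right) + 383737 = \frac{1}{2} \cdot \frac{1}{529} \cdot \frac{2115}{529} + 383737 = \frac{2115}{559682} + 383737 = \frac{214770693749}{559682}$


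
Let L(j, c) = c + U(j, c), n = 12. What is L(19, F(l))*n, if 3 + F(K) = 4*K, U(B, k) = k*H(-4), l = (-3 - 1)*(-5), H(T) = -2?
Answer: -924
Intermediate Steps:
l = 20 (l = -4*(-5) = 20)
U(B, k) = -2*k (U(B, k) = k*(-2) = -2*k)
F(K) = -3 + 4*K
L(j, c) = -c (L(j, c) = c - 2*c = -c)
L(19, F(l))*n = -(-3 + 4*20)*12 = -(-3 + 80)*12 = -1*77*12 = -77*12 = -924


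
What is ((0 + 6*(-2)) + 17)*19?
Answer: 95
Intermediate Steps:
((0 + 6*(-2)) + 17)*19 = ((0 - 12) + 17)*19 = (-12 + 17)*19 = 5*19 = 95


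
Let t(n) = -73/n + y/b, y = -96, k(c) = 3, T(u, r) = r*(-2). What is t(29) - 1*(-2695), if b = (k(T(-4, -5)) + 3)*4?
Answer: 77966/29 ≈ 2688.5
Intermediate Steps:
T(u, r) = -2*r
b = 24 (b = (3 + 3)*4 = 6*4 = 24)
t(n) = -4 - 73/n (t(n) = -73/n - 96/24 = -73/n - 96*1/24 = -73/n - 4 = -4 - 73/n)
t(29) - 1*(-2695) = (-4 - 73/29) - 1*(-2695) = (-4 - 73*1/29) + 2695 = (-4 - 73/29) + 2695 = -189/29 + 2695 = 77966/29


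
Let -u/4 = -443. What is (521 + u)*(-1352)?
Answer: -3100136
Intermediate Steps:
u = 1772 (u = -4*(-443) = 1772)
(521 + u)*(-1352) = (521 + 1772)*(-1352) = 2293*(-1352) = -3100136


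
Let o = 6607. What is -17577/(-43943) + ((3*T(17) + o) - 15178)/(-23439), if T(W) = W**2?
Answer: 250174725/343326659 ≈ 0.72868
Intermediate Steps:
-17577/(-43943) + ((3*T(17) + o) - 15178)/(-23439) = -17577/(-43943) + ((3*17**2 + 6607) - 15178)/(-23439) = -17577*(-1/43943) + ((3*289 + 6607) - 15178)*(-1/23439) = 17577/43943 + ((867 + 6607) - 15178)*(-1/23439) = 17577/43943 + (7474 - 15178)*(-1/23439) = 17577/43943 - 7704*(-1/23439) = 17577/43943 + 2568/7813 = 250174725/343326659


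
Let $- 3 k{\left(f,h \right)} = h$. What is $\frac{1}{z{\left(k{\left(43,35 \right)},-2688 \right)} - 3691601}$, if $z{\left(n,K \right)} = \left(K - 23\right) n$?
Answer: $- \frac{3}{10979918} \approx -2.7323 \cdot 10^{-7}$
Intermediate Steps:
$k{\left(f,h \right)} = - \frac{h}{3}$
$z{\left(n,K \right)} = n \left(-23 + K\right)$ ($z{\left(n,K \right)} = \left(-23 + K\right) n = n \left(-23 + K\right)$)
$\frac{1}{z{\left(k{\left(43,35 \right)},-2688 \right)} - 3691601} = \frac{1}{\left(- \frac{1}{3}\right) 35 \left(-23 - 2688\right) - 3691601} = \frac{1}{\left(- \frac{35}{3}\right) \left(-2711\right) - 3691601} = \frac{1}{\frac{94885}{3} - 3691601} = \frac{1}{- \frac{10979918}{3}} = - \frac{3}{10979918}$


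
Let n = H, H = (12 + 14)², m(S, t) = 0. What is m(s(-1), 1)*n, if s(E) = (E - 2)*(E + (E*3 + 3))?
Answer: 0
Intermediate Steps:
s(E) = (-2 + E)*(3 + 4*E) (s(E) = (-2 + E)*(E + (3*E + 3)) = (-2 + E)*(E + (3 + 3*E)) = (-2 + E)*(3 + 4*E))
H = 676 (H = 26² = 676)
n = 676
m(s(-1), 1)*n = 0*676 = 0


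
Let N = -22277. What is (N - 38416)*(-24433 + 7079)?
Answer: 1053266322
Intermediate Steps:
(N - 38416)*(-24433 + 7079) = (-22277 - 38416)*(-24433 + 7079) = -60693*(-17354) = 1053266322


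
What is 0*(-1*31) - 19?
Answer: -19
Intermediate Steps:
0*(-1*31) - 19 = 0*(-31) - 19 = 0 - 19 = -19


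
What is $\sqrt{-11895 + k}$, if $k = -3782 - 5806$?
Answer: $3 i \sqrt{2387} \approx 146.57 i$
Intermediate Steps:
$k = -9588$
$\sqrt{-11895 + k} = \sqrt{-11895 - 9588} = \sqrt{-21483} = 3 i \sqrt{2387}$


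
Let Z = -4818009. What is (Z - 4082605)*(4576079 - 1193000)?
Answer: -30111480310506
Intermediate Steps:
(Z - 4082605)*(4576079 - 1193000) = (-4818009 - 4082605)*(4576079 - 1193000) = -8900614*3383079 = -30111480310506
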